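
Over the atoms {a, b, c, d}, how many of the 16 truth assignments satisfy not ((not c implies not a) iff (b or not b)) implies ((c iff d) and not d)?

Initial set: {(not ((not c implies not a) iff (b or not b)) implies ((c iff d) and not d))}.
(not ((not c implies not a) iff (b or not b)) implies ((c iff d) and not d)): β-rule — branch into not not ((not c implies not a) iff (b or not b))  //  ((c iff d) and not d).
  branch 1 (add not not ((not c implies not a) iff (b or not b))):
    not not ((not c implies not a) iff (b or not b)): β-rule — branch into (not c implies not a), (b or not b)  //  not (not c implies not a), not (b or not b).
      branch 1.1 (add (not c implies not a), (b or not b)):
        (not c implies not a): β-rule — branch into not not c  //  not a.
          branch 1.1.1 (add not not c):
            (b or not b): β-rule — branch into b  //  not b.
              branch 1.1.1.1 (add b):
                ○ open, literals {b=1, c=1}.
              branch 1.1.1.2 (add not b):
                ○ open, literals {b=0, c=1}.
          branch 1.1.2 (add not a):
            (b or not b): β-rule — branch into b  //  not b.
              branch 1.1.2.1 (add b):
                ○ open, literals {a=0, b=1}.
              branch 1.1.2.2 (add not b):
                ○ open, literals {a=0, b=0}.
      branch 1.2 (add not (not c implies not a), not (b or not b)):
        not (not c implies not a): α-rule — add not c, not not a.
        not (b or not b): α-rule — add not b, not not b.
        × closes — contains both b and not b.
  branch 2 (add ((c iff d) and not d)):
    ((c iff d) and not d): α-rule — add (c iff d), not d.
    (c iff d): β-rule — branch into c, d  //  not c, not d.
      branch 2.1 (add c, d):
        × closes — contains both d and not d.
      branch 2.2 (add not c, not d):
        ○ open, literals {c=0, d=0}.
2 branches closed, 5 open.
Each open branch fixes some atoms; the unmentioned ones are free. Counting distinct full assignments: branch {b=1, c=1} (a, d) contributes 4 new; branch {b=0, c=1} (a, d) contributes 4 new; branch {a=0, b=1} (c, d) contributes 2 new; branch {a=0, b=0} (c, d) contributes 2 new; branch {c=0, d=0} (a, b) contributes 2 new. Total: 14.

14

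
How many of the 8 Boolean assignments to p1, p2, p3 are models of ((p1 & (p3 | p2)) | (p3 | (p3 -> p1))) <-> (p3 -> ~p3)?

4

Initial set: {T (((p1 & (p3 | p2)) | (p3 | (p3 -> p1))) <-> (p3 -> ~p3))}.
T (((p1 & (p3 | p2)) | (p3 | (p3 -> p1))) <-> (p3 -> ~p3)): β-rule — branch into T ((p1 & (p3 | p2)) | (p3 | (p3 -> p1))), T (p3 -> ~p3)  //  F ((p1 & (p3 | p2)) | (p3 | (p3 -> p1))), F (p3 -> ~p3).
  branch 1 (add T ((p1 & (p3 | p2)) | (p3 | (p3 -> p1))), T (p3 -> ~p3)):
    T ((p1 & (p3 | p2)) | (p3 | (p3 -> p1))): β-rule — branch into T (p1 & (p3 | p2))  //  T (p3 | (p3 -> p1)).
      branch 1.1 (add T (p1 & (p3 | p2))):
        T (p1 & (p3 | p2)): α-rule — add T p1, T (p3 | p2).
        T (p3 -> ~p3): β-rule — branch into F p3  //  T ~p3.
          branch 1.1.1 (add F p3):
            T (p3 | p2): β-rule — branch into T p3  //  T p2.
              branch 1.1.1.1 (add T p3):
                × closes — contains both p3 and ~p3.
              branch 1.1.1.2 (add T p2):
                ○ open, literals {p1=true, p2=true, p3=false}.
          branch 1.1.2 (add T ~p3):
            T (p3 | p2): β-rule — branch into T p3  //  T p2.
              branch 1.1.2.1 (add T p3):
                × closes — contains both p3 and ~p3.
              branch 1.1.2.2 (add T p2):
                ○ open, literals {p1=true, p2=true, p3=false}.
      branch 1.2 (add T (p3 | (p3 -> p1))):
        T (p3 -> ~p3): β-rule — branch into F p3  //  T ~p3.
          branch 1.2.1 (add F p3):
            T (p3 | (p3 -> p1)): β-rule — branch into T p3  //  T (p3 -> p1).
              branch 1.2.1.1 (add T p3):
                × closes — contains both p3 and ~p3.
              branch 1.2.1.2 (add T (p3 -> p1)):
                T (p3 -> p1): β-rule — branch into F p3  //  T p1.
                  branch 1.2.1.2.1 (add F p3):
                    ○ open, literals {p3=false}.
                  branch 1.2.1.2.2 (add T p1):
                    ○ open, literals {p1=true, p3=false}.
          branch 1.2.2 (add T ~p3):
            T (p3 | (p3 -> p1)): β-rule — branch into T p3  //  T (p3 -> p1).
              branch 1.2.2.1 (add T p3):
                × closes — contains both p3 and ~p3.
              branch 1.2.2.2 (add T (p3 -> p1)):
                T (p3 -> p1): β-rule — branch into F p3  //  T p1.
                  branch 1.2.2.2.1 (add F p3):
                    ○ open, literals {p3=false}.
                  branch 1.2.2.2.2 (add T p1):
                    ○ open, literals {p1=true, p3=false}.
  branch 2 (add F ((p1 & (p3 | p2)) | (p3 | (p3 -> p1))), F (p3 -> ~p3)):
    F ((p1 & (p3 | p2)) | (p3 | (p3 -> p1))): α-rule — add F (p1 & (p3 | p2)), F (p3 | (p3 -> p1)).
    F (p3 -> ~p3): α-rule — add T p3, F ~p3.
    F (p3 | (p3 -> p1)): α-rule — add F p3, F (p3 -> p1).
    × closes — contains both p3 and ~p3.
5 branches closed, 6 open.
Each open branch fixes some atoms; the unmentioned ones are free. Counting distinct full assignments: branch {p1=true, p2=true, p3=false} (none free) contributes 1 new; branch {p1=true, p2=true, p3=false} (none free) contributes 0 new; branch {p3=false} (p1, p2) contributes 3 new; branch {p1=true, p3=false} (p2) contributes 0 new; branch {p3=false} (p1, p2) contributes 0 new; branch {p1=true, p3=false} (p2) contributes 0 new. Total: 4.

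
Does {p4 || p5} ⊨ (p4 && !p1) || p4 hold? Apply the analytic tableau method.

No

Initial set: {T (p4 || p5); F ((p4 && !p1) || p4)}.
F ((p4 && !p1) || p4): α-rule — add F (p4 && !p1), F p4.
T (p4 || p5): β-rule — branch into T p4  //  T p5.
  branch 1 (add T p4):
    × closes — contains both p4 and !p4.
  branch 2 (add T p5):
    F (p4 && !p1): β-rule — branch into F p4  //  F !p1.
      branch 2.1 (add F p4):
        ○ open, literals {p4=F, p5=T}.
      branch 2.2 (add F !p1):
        ○ open, literals {p1=T, p4=F, p5=T}.
1 branch closed, 2 open.
An open branch gives a countermodel: p4=F, p5=T (unmentioned atoms arbitrary); the premises hold there but the conclusion fails.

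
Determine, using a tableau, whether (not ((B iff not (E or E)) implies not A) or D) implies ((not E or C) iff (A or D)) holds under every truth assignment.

Not valid

Assume the negation and expand:
Initial set: {not ((not ((B iff not (E or E)) implies not A) or D) implies ((not E or C) iff (A or D)))}.
not ((not ((B iff not (E or E)) implies not A) or D) implies ((not E or C) iff (A or D))): α-rule — add (not ((B iff not (E or E)) implies not A) or D), not ((not E or C) iff (A or D)).
(not ((B iff not (E or E)) implies not A) or D): β-rule — branch into not ((B iff not (E or E)) implies not A)  //  D.
  branch 1 (add not ((B iff not (E or E)) implies not A)):
    not ((B iff not (E or E)) implies not A): α-rule — add (B iff not (E or E)), not not A.
    not ((not E or C) iff (A or D)): β-rule — branch into (not E or C), not (A or D)  //  not (not E or C), (A or D).
      branch 1.1 (add (not E or C), not (A or D)):
        not (A or D): α-rule — add not A, not D.
        × closes — contains both A and not A.
      branch 1.2 (add not (not E or C), (A or D)):
        not (not E or C): α-rule — add not not E, not C.
        (B iff not (E or E)): β-rule — branch into B, not (E or E)  //  not B, not not (E or E).
          branch 1.2.1 (add B, not (E or E)):
            not (E or E): α-rule — add not E, not E.
            × closes — contains both E and not E.
          branch 1.2.2 (add not B, not not (E or E)):
            (A or D): β-rule — branch into A  //  D.
              branch 1.2.2.1 (add A):
                not not (E or E): β-rule — branch into E  //  E.
                  branch 1.2.2.1.1 (add E):
                    ○ open, literals {A=true, B=false, C=false, E=true}.
                  branch 1.2.2.1.2 (add E):
                    ○ open, literals {A=true, B=false, C=false, E=true}.
              branch 1.2.2.2 (add D):
                not not (E or E): β-rule — branch into E  //  E.
                  branch 1.2.2.2.1 (add E):
                    ○ open, literals {A=true, B=false, C=false, D=true, E=true}.
                  branch 1.2.2.2.2 (add E):
                    ○ open, literals {A=true, B=false, C=false, D=true, E=true}.
  branch 2 (add D):
    not ((not E or C) iff (A or D)): β-rule — branch into (not E or C), not (A or D)  //  not (not E or C), (A or D).
      branch 2.1 (add (not E or C), not (A or D)):
        not (A or D): α-rule — add not A, not D.
        × closes — contains both D and not D.
      branch 2.2 (add not (not E or C), (A or D)):
        not (not E or C): α-rule — add not not E, not C.
        (A or D): β-rule — branch into A  //  D.
          branch 2.2.1 (add A):
            ○ open, literals {A=true, C=false, D=true, E=true}.
          branch 2.2.2 (add D):
            ○ open, literals {C=false, D=true, E=true}.
3 branches closed, 6 open.
An open branch gives a countermodel: A=true, B=false, C=false, E=true (unmentioned atoms arbitrary); under it the original formula is false.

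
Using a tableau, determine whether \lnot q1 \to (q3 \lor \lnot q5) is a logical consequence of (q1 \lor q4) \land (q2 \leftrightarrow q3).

No

Initial set: {((q1 \lor q4) \land (q2 \leftrightarrow q3)); \lnot (\lnot q1 \to (q3 \lor \lnot q5))}.
((q1 \lor q4) \land (q2 \leftrightarrow q3)): α-rule — add (q1 \lor q4), (q2 \leftrightarrow q3).
\lnot (\lnot q1 \to (q3 \lor \lnot q5)): α-rule — add \lnot q1, \lnot (q3 \lor \lnot q5).
\lnot (q3 \lor \lnot q5): α-rule — add \lnot q3, \lnot \lnot q5.
(q1 \lor q4): β-rule — branch into q1  //  q4.
  branch 1 (add q1):
    × closes — contains both q1 and \lnot q1.
  branch 2 (add q4):
    (q2 \leftrightarrow q3): β-rule — branch into q2, q3  //  \lnot q2, \lnot q3.
      branch 2.1 (add q2, q3):
        × closes — contains both q3 and \lnot q3.
      branch 2.2 (add \lnot q2, \lnot q3):
        ○ open, literals {q1=false, q2=false, q3=false, q4=true, q5=true}.
2 branches closed, 1 open.
An open branch gives a countermodel: q1=false, q2=false, q3=false, q4=true, q5=true (unmentioned atoms arbitrary); the premises hold there but the conclusion fails.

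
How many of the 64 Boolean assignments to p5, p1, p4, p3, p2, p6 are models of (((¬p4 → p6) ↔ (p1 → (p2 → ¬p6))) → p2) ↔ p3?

Initial set: {((((¬p4 → p6) ↔ (p1 → (p2 → ¬p6))) → p2) ↔ p3)}.
((((¬p4 → p6) ↔ (p1 → (p2 → ¬p6))) → p2) ↔ p3): β-rule — branch into (((¬p4 → p6) ↔ (p1 → (p2 → ¬p6))) → p2), p3  //  ¬(((¬p4 → p6) ↔ (p1 → (p2 → ¬p6))) → p2), ¬p3.
  branch 1 (add (((¬p4 → p6) ↔ (p1 → (p2 → ¬p6))) → p2), p3):
    (((¬p4 → p6) ↔ (p1 → (p2 → ¬p6))) → p2): β-rule — branch into ¬((¬p4 → p6) ↔ (p1 → (p2 → ¬p6)))  //  p2.
      branch 1.1 (add ¬((¬p4 → p6) ↔ (p1 → (p2 → ¬p6)))):
        ¬((¬p4 → p6) ↔ (p1 → (p2 → ¬p6))): β-rule — branch into (¬p4 → p6), ¬(p1 → (p2 → ¬p6))  //  ¬(¬p4 → p6), (p1 → (p2 → ¬p6)).
          branch 1.1.1 (add (¬p4 → p6), ¬(p1 → (p2 → ¬p6))):
            ¬(p1 → (p2 → ¬p6)): α-rule — add p1, ¬(p2 → ¬p6).
            ¬(p2 → ¬p6): α-rule — add p2, ¬¬p6.
            (¬p4 → p6): β-rule — branch into ¬¬p4  //  p6.
              branch 1.1.1.1 (add ¬¬p4):
                ○ open, literals {p1=1, p2=1, p3=1, p4=1, p6=1}.
              branch 1.1.1.2 (add p6):
                ○ open, literals {p1=1, p2=1, p3=1, p6=1}.
          branch 1.1.2 (add ¬(¬p4 → p6), (p1 → (p2 → ¬p6))):
            ¬(¬p4 → p6): α-rule — add ¬p4, ¬p6.
            (p1 → (p2 → ¬p6)): β-rule — branch into ¬p1  //  (p2 → ¬p6).
              branch 1.1.2.1 (add ¬p1):
                ○ open, literals {p1=0, p3=1, p4=0, p6=0}.
              branch 1.1.2.2 (add (p2 → ¬p6)):
                (p2 → ¬p6): β-rule — branch into ¬p2  //  ¬p6.
                  branch 1.1.2.2.1 (add ¬p2):
                    ○ open, literals {p2=0, p3=1, p4=0, p6=0}.
                  branch 1.1.2.2.2 (add ¬p6):
                    ○ open, literals {p3=1, p4=0, p6=0}.
      branch 1.2 (add p2):
        ○ open, literals {p2=1, p3=1}.
  branch 2 (add ¬(((¬p4 → p6) ↔ (p1 → (p2 → ¬p6))) → p2), ¬p3):
    ¬(((¬p4 → p6) ↔ (p1 → (p2 → ¬p6))) → p2): α-rule — add ((¬p4 → p6) ↔ (p1 → (p2 → ¬p6))), ¬p2.
    ((¬p4 → p6) ↔ (p1 → (p2 → ¬p6))): β-rule — branch into (¬p4 → p6), (p1 → (p2 → ¬p6))  //  ¬(¬p4 → p6), ¬(p1 → (p2 → ¬p6)).
      branch 2.1 (add (¬p4 → p6), (p1 → (p2 → ¬p6))):
        (¬p4 → p6): β-rule — branch into ¬¬p4  //  p6.
          branch 2.1.1 (add ¬¬p4):
            (p1 → (p2 → ¬p6)): β-rule — branch into ¬p1  //  (p2 → ¬p6).
              branch 2.1.1.1 (add ¬p1):
                ○ open, literals {p1=0, p2=0, p3=0, p4=1}.
              branch 2.1.1.2 (add (p2 → ¬p6)):
                (p2 → ¬p6): β-rule — branch into ¬p2  //  ¬p6.
                  branch 2.1.1.2.1 (add ¬p2):
                    ○ open, literals {p2=0, p3=0, p4=1}.
                  branch 2.1.1.2.2 (add ¬p6):
                    ○ open, literals {p2=0, p3=0, p4=1, p6=0}.
          branch 2.1.2 (add p6):
            (p1 → (p2 → ¬p6)): β-rule — branch into ¬p1  //  (p2 → ¬p6).
              branch 2.1.2.1 (add ¬p1):
                ○ open, literals {p1=0, p2=0, p3=0, p6=1}.
              branch 2.1.2.2 (add (p2 → ¬p6)):
                (p2 → ¬p6): β-rule — branch into ¬p2  //  ¬p6.
                  branch 2.1.2.2.1 (add ¬p2):
                    ○ open, literals {p2=0, p3=0, p6=1}.
                  branch 2.1.2.2.2 (add ¬p6):
                    × closes — contains both p6 and ¬p6.
      branch 2.2 (add ¬(¬p4 → p6), ¬(p1 → (p2 → ¬p6))):
        ¬(¬p4 → p6): α-rule — add ¬p4, ¬p6.
        ¬(p1 → (p2 → ¬p6)): α-rule — add p1, ¬(p2 → ¬p6).
        ¬(p2 → ¬p6): α-rule — add p2, ¬¬p6.
        × closes — contains both p2 and ¬p2.
2 branches closed, 11 open.
Each open branch fixes some atoms; the unmentioned ones are free. Counting distinct full assignments: branch {p1=1, p2=1, p3=1, p4=1, p6=1} (p5) contributes 2 new; branch {p1=1, p2=1, p3=1, p6=1} (p5, p4) contributes 2 new; branch {p1=0, p3=1, p4=0, p6=0} (p5, p2) contributes 4 new; branch {p2=0, p3=1, p4=0, p6=0} (p5, p1) contributes 2 new; branch {p3=1, p4=0, p6=0} (p5, p1, p2) contributes 2 new; branch {p2=1, p3=1} (p5, p1, p4, p6) contributes 8 new; branch {p1=0, p2=0, p3=0, p4=1} (p5, p6) contributes 4 new; branch {p2=0, p3=0, p4=1} (p5, p1, p6) contributes 4 new; branch {p2=0, p3=0, p4=1, p6=0} (p5, p1) contributes 0 new; branch {p1=0, p2=0, p3=0, p6=1} (p5, p4) contributes 2 new; branch {p2=0, p3=0, p6=1} (p5, p1, p4) contributes 2 new. Total: 32.

32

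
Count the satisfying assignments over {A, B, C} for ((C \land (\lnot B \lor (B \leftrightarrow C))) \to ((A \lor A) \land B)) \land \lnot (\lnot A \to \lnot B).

1

Initial set: {(((C \land (\lnot B \lor (B \leftrightarrow C))) \to ((A \lor A) \land B)) \land \lnot (\lnot A \to \lnot B))}.
(((C \land (\lnot B \lor (B \leftrightarrow C))) \to ((A \lor A) \land B)) \land \lnot (\lnot A \to \lnot B)): α-rule — add ((C \land (\lnot B \lor (B \leftrightarrow C))) \to ((A \lor A) \land B)), \lnot (\lnot A \to \lnot B).
\lnot (\lnot A \to \lnot B): α-rule — add \lnot A, \lnot \lnot B.
((C \land (\lnot B \lor (B \leftrightarrow C))) \to ((A \lor A) \land B)): β-rule — branch into \lnot (C \land (\lnot B \lor (B \leftrightarrow C)))  //  ((A \lor A) \land B).
  branch 1 (add \lnot (C \land (\lnot B \lor (B \leftrightarrow C)))):
    \lnot (C \land (\lnot B \lor (B \leftrightarrow C))): β-rule — branch into \lnot C  //  \lnot (\lnot B \lor (B \leftrightarrow C)).
      branch 1.1 (add \lnot C):
        ○ open, literals {A=false, B=true, C=false}.
      branch 1.2 (add \lnot (\lnot B \lor (B \leftrightarrow C))):
        \lnot (\lnot B \lor (B \leftrightarrow C)): α-rule — add \lnot \lnot B, \lnot (B \leftrightarrow C).
        \lnot (B \leftrightarrow C): β-rule — branch into B, \lnot C  //  \lnot B, C.
          branch 1.2.1 (add B, \lnot C):
            ○ open, literals {A=false, B=true, C=false}.
          branch 1.2.2 (add \lnot B, C):
            × closes — contains both B and \lnot B.
  branch 2 (add ((A \lor A) \land B)):
    ((A \lor A) \land B): α-rule — add (A \lor A), B.
    (A \lor A): β-rule — branch into A  //  A.
      branch 2.1 (add A):
        × closes — contains both A and \lnot A.
      branch 2.2 (add A):
        × closes — contains both A and \lnot A.
3 branches closed, 2 open.
Each open branch fixes some atoms; the unmentioned ones are free. Counting distinct full assignments: branch {A=false, B=true, C=false} (none free) contributes 1 new; branch {A=false, B=true, C=false} (none free) contributes 0 new. Total: 1.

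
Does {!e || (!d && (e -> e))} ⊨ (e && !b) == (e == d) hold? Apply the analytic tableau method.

Initial set: {(!e || (!d && (e -> e))); !((e && !b) == (e == d))}.
(!e || (!d && (e -> e))): β-rule — branch into !e  //  (!d && (e -> e)).
  branch 1 (add !e):
    !((e && !b) == (e == d)): β-rule — branch into (e && !b), !(e == d)  //  !(e && !b), (e == d).
      branch 1.1 (add (e && !b), !(e == d)):
        (e && !b): α-rule — add e, !b.
        × closes — contains both e and !e.
      branch 1.2 (add !(e && !b), (e == d)):
        !(e && !b): β-rule — branch into !e  //  !!b.
          branch 1.2.1 (add !e):
            (e == d): β-rule — branch into e, d  //  !e, !d.
              branch 1.2.1.1 (add e, d):
                × closes — contains both e and !e.
              branch 1.2.1.2 (add !e, !d):
                ○ open, literals {d=false, e=false}.
          branch 1.2.2 (add !!b):
            (e == d): β-rule — branch into e, d  //  !e, !d.
              branch 1.2.2.1 (add e, d):
                × closes — contains both e and !e.
              branch 1.2.2.2 (add !e, !d):
                ○ open, literals {b=true, d=false, e=false}.
  branch 2 (add (!d && (e -> e))):
    (!d && (e -> e)): α-rule — add !d, (e -> e).
    !((e && !b) == (e == d)): β-rule — branch into (e && !b), !(e == d)  //  !(e && !b), (e == d).
      branch 2.1 (add (e && !b), !(e == d)):
        (e && !b): α-rule — add e, !b.
        (e -> e): β-rule — branch into !e  //  e.
          branch 2.1.1 (add !e):
            × closes — contains both e and !e.
          branch 2.1.2 (add e):
            !(e == d): β-rule — branch into e, !d  //  !e, d.
              branch 2.1.2.1 (add e, !d):
                ○ open, literals {b=false, d=false, e=true}.
              branch 2.1.2.2 (add !e, d):
                × closes — contains both e and !e.
      branch 2.2 (add !(e && !b), (e == d)):
        (e -> e): β-rule — branch into !e  //  e.
          branch 2.2.1 (add !e):
            !(e && !b): β-rule — branch into !e  //  !!b.
              branch 2.2.1.1 (add !e):
                (e == d): β-rule — branch into e, d  //  !e, !d.
                  branch 2.2.1.1.1 (add e, d):
                    × closes — contains both e and !e.
                  branch 2.2.1.1.2 (add !e, !d):
                    ○ open, literals {d=false, e=false}.
              branch 2.2.1.2 (add !!b):
                (e == d): β-rule — branch into e, d  //  !e, !d.
                  branch 2.2.1.2.1 (add e, d):
                    × closes — contains both e and !e.
                  branch 2.2.1.2.2 (add !e, !d):
                    ○ open, literals {b=true, d=false, e=false}.
          branch 2.2.2 (add e):
            !(e && !b): β-rule — branch into !e  //  !!b.
              branch 2.2.2.1 (add !e):
                × closes — contains both e and !e.
              branch 2.2.2.2 (add !!b):
                (e == d): β-rule — branch into e, d  //  !e, !d.
                  branch 2.2.2.2.1 (add e, d):
                    × closes — contains both d and !d.
                  branch 2.2.2.2.2 (add !e, !d):
                    × closes — contains both e and !e.
10 branches closed, 5 open.
An open branch gives a countermodel: d=false, e=false (unmentioned atoms arbitrary); the premises hold there but the conclusion fails.

No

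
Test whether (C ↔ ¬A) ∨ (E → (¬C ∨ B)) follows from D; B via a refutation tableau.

Initial set: {D; B; ¬((C ↔ ¬A) ∨ (E → (¬C ∨ B)))}.
¬((C ↔ ¬A) ∨ (E → (¬C ∨ B))): α-rule — add ¬(C ↔ ¬A), ¬(E → (¬C ∨ B)).
¬(E → (¬C ∨ B)): α-rule — add E, ¬(¬C ∨ B).
¬(¬C ∨ B): α-rule — add ¬¬C, ¬B.
× closes — contains both B and ¬B.
All 1 branch closes.
Every branch closed, so the premises entail the conclusion.

Yes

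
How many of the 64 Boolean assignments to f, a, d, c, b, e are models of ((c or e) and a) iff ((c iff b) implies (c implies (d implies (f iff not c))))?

24

Initial set: {(((c or e) and a) iff ((c iff b) implies (c implies (d implies (f iff not c)))))}.
(((c or e) and a) iff ((c iff b) implies (c implies (d implies (f iff not c))))): β-rule — branch into ((c or e) and a), ((c iff b) implies (c implies (d implies (f iff not c))))  //  not ((c or e) and a), not ((c iff b) implies (c implies (d implies (f iff not c)))).
  branch 1 (add ((c or e) and a), ((c iff b) implies (c implies (d implies (f iff not c))))):
    ((c or e) and a): α-rule — add (c or e), a.
    ((c iff b) implies (c implies (d implies (f iff not c)))): β-rule — branch into not (c iff b)  //  (c implies (d implies (f iff not c))).
      branch 1.1 (add not (c iff b)):
        (c or e): β-rule — branch into c  //  e.
          branch 1.1.1 (add c):
            not (c iff b): β-rule — branch into c, not b  //  not c, b.
              branch 1.1.1.1 (add c, not b):
                ○ open, literals {a=1, b=0, c=1}.
              branch 1.1.1.2 (add not c, b):
                × closes — contains both c and not c.
          branch 1.1.2 (add e):
            not (c iff b): β-rule — branch into c, not b  //  not c, b.
              branch 1.1.2.1 (add c, not b):
                ○ open, literals {a=1, b=0, c=1, e=1}.
              branch 1.1.2.2 (add not c, b):
                ○ open, literals {a=1, b=1, c=0, e=1}.
      branch 1.2 (add (c implies (d implies (f iff not c)))):
        (c or e): β-rule — branch into c  //  e.
          branch 1.2.1 (add c):
            (c implies (d implies (f iff not c))): β-rule — branch into not c  //  (d implies (f iff not c)).
              branch 1.2.1.1 (add not c):
                × closes — contains both c and not c.
              branch 1.2.1.2 (add (d implies (f iff not c))):
                (d implies (f iff not c)): β-rule — branch into not d  //  (f iff not c).
                  branch 1.2.1.2.1 (add not d):
                    ○ open, literals {a=1, c=1, d=0}.
                  branch 1.2.1.2.2 (add (f iff not c)):
                    (f iff not c): β-rule — branch into f, not c  //  not f, not not c.
                      branch 1.2.1.2.2.1 (add f, not c):
                        × closes — contains both c and not c.
                      branch 1.2.1.2.2.2 (add not f, not not c):
                        ○ open, literals {a=1, c=1, f=0}.
          branch 1.2.2 (add e):
            (c implies (d implies (f iff not c))): β-rule — branch into not c  //  (d implies (f iff not c)).
              branch 1.2.2.1 (add not c):
                ○ open, literals {a=1, c=0, e=1}.
              branch 1.2.2.2 (add (d implies (f iff not c))):
                (d implies (f iff not c)): β-rule — branch into not d  //  (f iff not c).
                  branch 1.2.2.2.1 (add not d):
                    ○ open, literals {a=1, d=0, e=1}.
                  branch 1.2.2.2.2 (add (f iff not c)):
                    (f iff not c): β-rule — branch into f, not c  //  not f, not not c.
                      branch 1.2.2.2.2.1 (add f, not c):
                        ○ open, literals {a=1, c=0, e=1, f=1}.
                      branch 1.2.2.2.2.2 (add not f, not not c):
                        ○ open, literals {a=1, c=1, e=1, f=0}.
  branch 2 (add not ((c or e) and a), not ((c iff b) implies (c implies (d implies (f iff not c))))):
    not ((c iff b) implies (c implies (d implies (f iff not c)))): α-rule — add (c iff b), not (c implies (d implies (f iff not c))).
    not (c implies (d implies (f iff not c))): α-rule — add c, not (d implies (f iff not c)).
    not (d implies (f iff not c)): α-rule — add d, not (f iff not c).
    not ((c or e) and a): β-rule — branch into not (c or e)  //  not a.
      branch 2.1 (add not (c or e)):
        not (c or e): α-rule — add not c, not e.
        × closes — contains both c and not c.
      branch 2.2 (add not a):
        (c iff b): β-rule — branch into c, b  //  not c, not b.
          branch 2.2.1 (add c, b):
            not (f iff not c): β-rule — branch into f, not not c  //  not f, not c.
              branch 2.2.1.1 (add f, not not c):
                ○ open, literals {a=0, b=1, c=1, d=1, f=1}.
              branch 2.2.1.2 (add not f, not c):
                × closes — contains both c and not c.
          branch 2.2.2 (add not c, not b):
            × closes — contains both c and not c.
6 branches closed, 10 open.
Each open branch fixes some atoms; the unmentioned ones are free. Counting distinct full assignments: branch {a=1, b=0, c=1} (f, d, e) contributes 8 new; branch {a=1, b=0, c=1, e=1} (f, d) contributes 0 new; branch {a=1, b=1, c=0, e=1} (f, d) contributes 4 new; branch {a=1, c=1, d=0} (f, b, e) contributes 4 new; branch {a=1, c=1, f=0} (d, b, e) contributes 2 new; branch {a=1, c=0, e=1} (f, d, b) contributes 4 new; branch {a=1, d=0, e=1} (f, c, b) contributes 0 new; branch {a=1, c=0, e=1, f=1} (d, b) contributes 0 new; branch {a=1, c=1, e=1, f=0} (d, b) contributes 0 new; branch {a=0, b=1, c=1, d=1, f=1} (e) contributes 2 new. Total: 24.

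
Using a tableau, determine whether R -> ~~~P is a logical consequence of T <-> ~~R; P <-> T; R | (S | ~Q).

No

Initial set: {(T <-> ~~R); (P <-> T); (R | (S | ~Q)); ~(R -> ~~~P)}.
~(R -> ~~~P): α-rule — add R, ~~~~P.
~~~~P: drop double negation, giving ~~P.
(T <-> ~~R): β-rule — branch into T, ~~R  //  ~T, ~~~R.
  branch 1 (add T, ~~R):
    ~~R: drop double negation, giving R.
    (P <-> T): β-rule — branch into P, T  //  ~P, ~T.
      branch 1.1 (add P, T):
        (R | (S | ~Q)): β-rule — branch into R  //  (S | ~Q).
          branch 1.1.1 (add R):
            ○ open, literals {P=1, R=1, T=1}.
          branch 1.1.2 (add (S | ~Q)):
            (S | ~Q): β-rule — branch into S  //  ~Q.
              branch 1.1.2.1 (add S):
                ○ open, literals {P=1, R=1, S=1, T=1}.
              branch 1.1.2.2 (add ~Q):
                ○ open, literals {P=1, Q=0, R=1, T=1}.
      branch 1.2 (add ~P, ~T):
        × closes — contains both P and ~P.
  branch 2 (add ~T, ~~~R):
    ~~~R: drop double negation, giving ~R.
    × closes — contains both R and ~R.
2 branches closed, 3 open.
An open branch gives a countermodel: P=1, R=1, T=1 (unmentioned atoms arbitrary); the premises hold there but the conclusion fails.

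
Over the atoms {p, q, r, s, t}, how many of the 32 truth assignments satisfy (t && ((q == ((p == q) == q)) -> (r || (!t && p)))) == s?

16

Initial set: {((t && ((q == ((p == q) == q)) -> (r || (!t && p)))) == s)}.
((t && ((q == ((p == q) == q)) -> (r || (!t && p)))) == s): β-rule — branch into (t && ((q == ((p == q) == q)) -> (r || (!t && p)))), s  //  !(t && ((q == ((p == q) == q)) -> (r || (!t && p)))), !s.
  branch 1 (add (t && ((q == ((p == q) == q)) -> (r || (!t && p)))), s):
    (t && ((q == ((p == q) == q)) -> (r || (!t && p)))): α-rule — add t, ((q == ((p == q) == q)) -> (r || (!t && p))).
    ((q == ((p == q) == q)) -> (r || (!t && p))): β-rule — branch into !(q == ((p == q) == q))  //  (r || (!t && p)).
      branch 1.1 (add !(q == ((p == q) == q))):
        !(q == ((p == q) == q)): β-rule — branch into q, !((p == q) == q)  //  !q, ((p == q) == q).
          branch 1.1.1 (add q, !((p == q) == q)):
            !((p == q) == q): β-rule — branch into (p == q), !q  //  !(p == q), q.
              branch 1.1.1.1 (add (p == q), !q):
                × closes — contains both q and !q.
              branch 1.1.1.2 (add !(p == q), q):
                !(p == q): β-rule — branch into p, !q  //  !p, q.
                  branch 1.1.1.2.1 (add p, !q):
                    × closes — contains both q and !q.
                  branch 1.1.1.2.2 (add !p, q):
                    ○ open, literals {p=0, q=1, s=1, t=1}.
          branch 1.1.2 (add !q, ((p == q) == q)):
            ((p == q) == q): β-rule — branch into (p == q), q  //  !(p == q), !q.
              branch 1.1.2.1 (add (p == q), q):
                × closes — contains both q and !q.
              branch 1.1.2.2 (add !(p == q), !q):
                !(p == q): β-rule — branch into p, !q  //  !p, q.
                  branch 1.1.2.2.1 (add p, !q):
                    ○ open, literals {p=1, q=0, s=1, t=1}.
                  branch 1.1.2.2.2 (add !p, q):
                    × closes — contains both q and !q.
      branch 1.2 (add (r || (!t && p))):
        (r || (!t && p)): β-rule — branch into r  //  (!t && p).
          branch 1.2.1 (add r):
            ○ open, literals {r=1, s=1, t=1}.
          branch 1.2.2 (add (!t && p)):
            (!t && p): α-rule — add !t, p.
            × closes — contains both t and !t.
  branch 2 (add !(t && ((q == ((p == q) == q)) -> (r || (!t && p)))), !s):
    !(t && ((q == ((p == q) == q)) -> (r || (!t && p)))): β-rule — branch into !t  //  !((q == ((p == q) == q)) -> (r || (!t && p))).
      branch 2.1 (add !t):
        ○ open, literals {s=0, t=0}.
      branch 2.2 (add !((q == ((p == q) == q)) -> (r || (!t && p)))):
        !((q == ((p == q) == q)) -> (r || (!t && p))): α-rule — add (q == ((p == q) == q)), !(r || (!t && p)).
        !(r || (!t && p)): α-rule — add !r, !(!t && p).
        (q == ((p == q) == q)): β-rule — branch into q, ((p == q) == q)  //  !q, !((p == q) == q).
          branch 2.2.1 (add q, ((p == q) == q)):
            !(!t && p): β-rule — branch into !!t  //  !p.
              branch 2.2.1.1 (add !!t):
                ((p == q) == q): β-rule — branch into (p == q), q  //  !(p == q), !q.
                  branch 2.2.1.1.1 (add (p == q), q):
                    (p == q): β-rule — branch into p, q  //  !p, !q.
                      branch 2.2.1.1.1.1 (add p, q):
                        ○ open, literals {p=1, q=1, r=0, s=0, t=1}.
                      branch 2.2.1.1.1.2 (add !p, !q):
                        × closes — contains both q and !q.
                  branch 2.2.1.1.2 (add !(p == q), !q):
                    × closes — contains both q and !q.
              branch 2.2.1.2 (add !p):
                ((p == q) == q): β-rule — branch into (p == q), q  //  !(p == q), !q.
                  branch 2.2.1.2.1 (add (p == q), q):
                    (p == q): β-rule — branch into p, q  //  !p, !q.
                      branch 2.2.1.2.1.1 (add p, q):
                        × closes — contains both p and !p.
                      branch 2.2.1.2.1.2 (add !p, !q):
                        × closes — contains both q and !q.
                  branch 2.2.1.2.2 (add !(p == q), !q):
                    × closes — contains both q and !q.
          branch 2.2.2 (add !q, !((p == q) == q)):
            !(!t && p): β-rule — branch into !!t  //  !p.
              branch 2.2.2.1 (add !!t):
                !((p == q) == q): β-rule — branch into (p == q), !q  //  !(p == q), q.
                  branch 2.2.2.1.1 (add (p == q), !q):
                    (p == q): β-rule — branch into p, q  //  !p, !q.
                      branch 2.2.2.1.1.1 (add p, q):
                        × closes — contains both q and !q.
                      branch 2.2.2.1.1.2 (add !p, !q):
                        ○ open, literals {p=0, q=0, r=0, s=0, t=1}.
                  branch 2.2.2.1.2 (add !(p == q), q):
                    × closes — contains both q and !q.
              branch 2.2.2.2 (add !p):
                !((p == q) == q): β-rule — branch into (p == q), !q  //  !(p == q), q.
                  branch 2.2.2.2.1 (add (p == q), !q):
                    (p == q): β-rule — branch into p, q  //  !p, !q.
                      branch 2.2.2.2.1.1 (add p, q):
                        × closes — contains both p and !p.
                      branch 2.2.2.2.1.2 (add !p, !q):
                        ○ open, literals {p=0, q=0, r=0, s=0}.
                  branch 2.2.2.2.2 (add !(p == q), q):
                    × closes — contains both q and !q.
14 branches closed, 7 open.
Each open branch fixes some atoms; the unmentioned ones are free. Counting distinct full assignments: branch {p=0, q=1, s=1, t=1} (r) contributes 2 new; branch {p=1, q=0, s=1, t=1} (r) contributes 2 new; branch {r=1, s=1, t=1} (p, q) contributes 2 new; branch {s=0, t=0} (p, q, r) contributes 8 new; branch {p=1, q=1, r=0, s=0, t=1} (none free) contributes 1 new; branch {p=0, q=0, r=0, s=0, t=1} (none free) contributes 1 new; branch {p=0, q=0, r=0, s=0} (t) contributes 0 new. Total: 16.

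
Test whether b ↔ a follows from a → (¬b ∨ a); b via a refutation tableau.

Initial set: {T (a → (¬b ∨ a)); T b; F (b ↔ a)}.
T (a → (¬b ∨ a)): β-rule — branch into F a  //  T (¬b ∨ a).
  branch 1 (add F a):
    F (b ↔ a): β-rule — branch into T b, F a  //  F b, T a.
      branch 1.1 (add T b, F a):
        ○ open, literals {a=F, b=T}.
      branch 1.2 (add F b, T a):
        × closes — contains both b and ¬b.
  branch 2 (add T (¬b ∨ a)):
    F (b ↔ a): β-rule — branch into T b, F a  //  F b, T a.
      branch 2.1 (add T b, F a):
        T (¬b ∨ a): β-rule — branch into T ¬b  //  T a.
          branch 2.1.1 (add T ¬b):
            × closes — contains both b and ¬b.
          branch 2.1.2 (add T a):
            × closes — contains both a and ¬a.
      branch 2.2 (add F b, T a):
        × closes — contains both b and ¬b.
4 branches closed, 1 open.
An open branch gives a countermodel: a=F, b=T (unmentioned atoms arbitrary); the premises hold there but the conclusion fails.

No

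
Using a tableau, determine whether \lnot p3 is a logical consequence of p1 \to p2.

Initial set: {(p1 \to p2); \lnot \lnot p3}.
(p1 \to p2): β-rule — branch into \lnot p1  //  p2.
  branch 1 (add \lnot p1):
    ○ open, literals {p1=0, p3=1}.
  branch 2 (add p2):
    ○ open, literals {p2=1, p3=1}.
0 branches closed, 2 open.
An open branch gives a countermodel: p1=0, p3=1 (unmentioned atoms arbitrary); the premises hold there but the conclusion fails.

No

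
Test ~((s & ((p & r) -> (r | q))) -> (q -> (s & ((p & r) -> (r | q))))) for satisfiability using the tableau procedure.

Unsatisfiable

Initial set: {~((s & ((p & r) -> (r | q))) -> (q -> (s & ((p & r) -> (r | q)))))}.
~((s & ((p & r) -> (r | q))) -> (q -> (s & ((p & r) -> (r | q))))): α-rule — add (s & ((p & r) -> (r | q))), ~(q -> (s & ((p & r) -> (r | q)))).
(s & ((p & r) -> (r | q))): α-rule — add s, ((p & r) -> (r | q)).
~(q -> (s & ((p & r) -> (r | q)))): α-rule — add q, ~(s & ((p & r) -> (r | q))).
((p & r) -> (r | q)): β-rule — branch into ~(p & r)  //  (r | q).
  branch 1 (add ~(p & r)):
    ~(s & ((p & r) -> (r | q))): β-rule — branch into ~s  //  ~((p & r) -> (r | q)).
      branch 1.1 (add ~s):
        × closes — contains both s and ~s.
      branch 1.2 (add ~((p & r) -> (r | q))):
        ~((p & r) -> (r | q)): α-rule — add (p & r), ~(r | q).
        (p & r): α-rule — add p, r.
        ~(r | q): α-rule — add ~r, ~q.
        × closes — contains both r and ~r.
  branch 2 (add (r | q)):
    ~(s & ((p & r) -> (r | q))): β-rule — branch into ~s  //  ~((p & r) -> (r | q)).
      branch 2.1 (add ~s):
        × closes — contains both s and ~s.
      branch 2.2 (add ~((p & r) -> (r | q))):
        ~((p & r) -> (r | q)): α-rule — add (p & r), ~(r | q).
        (p & r): α-rule — add p, r.
        ~(r | q): α-rule — add ~r, ~q.
        × closes — contains both r and ~r.
All 4 branches close.
Every branch closed; the formula is unsatisfiable.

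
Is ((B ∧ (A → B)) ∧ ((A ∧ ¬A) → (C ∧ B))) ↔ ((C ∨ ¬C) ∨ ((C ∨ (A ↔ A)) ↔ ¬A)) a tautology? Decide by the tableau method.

Assume the negation and expand:
Initial set: {F (((B ∧ (A → B)) ∧ ((A ∧ ¬A) → (C ∧ B))) ↔ ((C ∨ ¬C) ∨ ((C ∨ (A ↔ A)) ↔ ¬A)))}.
F (((B ∧ (A → B)) ∧ ((A ∧ ¬A) → (C ∧ B))) ↔ ((C ∨ ¬C) ∨ ((C ∨ (A ↔ A)) ↔ ¬A))): β-rule — branch into T ((B ∧ (A → B)) ∧ ((A ∧ ¬A) → (C ∧ B))), F ((C ∨ ¬C) ∨ ((C ∨ (A ↔ A)) ↔ ¬A))  //  F ((B ∧ (A → B)) ∧ ((A ∧ ¬A) → (C ∧ B))), T ((C ∨ ¬C) ∨ ((C ∨ (A ↔ A)) ↔ ¬A)).
  branch 1 (add T ((B ∧ (A → B)) ∧ ((A ∧ ¬A) → (C ∧ B))), F ((C ∨ ¬C) ∨ ((C ∨ (A ↔ A)) ↔ ¬A))):
    T ((B ∧ (A → B)) ∧ ((A ∧ ¬A) → (C ∧ B))): α-rule — add T (B ∧ (A → B)), T ((A ∧ ¬A) → (C ∧ B)).
    F ((C ∨ ¬C) ∨ ((C ∨ (A ↔ A)) ↔ ¬A)): α-rule — add F (C ∨ ¬C), F ((C ∨ (A ↔ A)) ↔ ¬A).
    T (B ∧ (A → B)): α-rule — add T B, T (A → B).
    F (C ∨ ¬C): α-rule — add F C, F ¬C.
    × closes — contains both C and ¬C.
  branch 2 (add F ((B ∧ (A → B)) ∧ ((A ∧ ¬A) → (C ∧ B))), T ((C ∨ ¬C) ∨ ((C ∨ (A ↔ A)) ↔ ¬A))):
    F ((B ∧ (A → B)) ∧ ((A ∧ ¬A) → (C ∧ B))): β-rule — branch into F (B ∧ (A → B))  //  F ((A ∧ ¬A) → (C ∧ B)).
      branch 2.1 (add F (B ∧ (A → B))):
        T ((C ∨ ¬C) ∨ ((C ∨ (A ↔ A)) ↔ ¬A)): β-rule — branch into T (C ∨ ¬C)  //  T ((C ∨ (A ↔ A)) ↔ ¬A).
          branch 2.1.1 (add T (C ∨ ¬C)):
            F (B ∧ (A → B)): β-rule — branch into F B  //  F (A → B).
              branch 2.1.1.1 (add F B):
                T (C ∨ ¬C): β-rule — branch into T C  //  T ¬C.
                  branch 2.1.1.1.1 (add T C):
                    ○ open, literals {B=0, C=1}.
                  branch 2.1.1.1.2 (add T ¬C):
                    ○ open, literals {B=0, C=0}.
              branch 2.1.1.2 (add F (A → B)):
                F (A → B): α-rule — add T A, F B.
                T (C ∨ ¬C): β-rule — branch into T C  //  T ¬C.
                  branch 2.1.1.2.1 (add T C):
                    ○ open, literals {A=1, B=0, C=1}.
                  branch 2.1.1.2.2 (add T ¬C):
                    ○ open, literals {A=1, B=0, C=0}.
          branch 2.1.2 (add T ((C ∨ (A ↔ A)) ↔ ¬A)):
            F (B ∧ (A → B)): β-rule — branch into F B  //  F (A → B).
              branch 2.1.2.1 (add F B):
                T ((C ∨ (A ↔ A)) ↔ ¬A): β-rule — branch into T (C ∨ (A ↔ A)), T ¬A  //  F (C ∨ (A ↔ A)), F ¬A.
                  branch 2.1.2.1.1 (add T (C ∨ (A ↔ A)), T ¬A):
                    T (C ∨ (A ↔ A)): β-rule — branch into T C  //  T (A ↔ A).
                      branch 2.1.2.1.1.1 (add T C):
                        ○ open, literals {A=0, B=0, C=1}.
                      branch 2.1.2.1.1.2 (add T (A ↔ A)):
                        T (A ↔ A): β-rule — branch into T A, T A  //  F A, F A.
                          branch 2.1.2.1.1.2.1 (add T A, T A):
                            × closes — contains both A and ¬A.
                          branch 2.1.2.1.1.2.2 (add F A, F A):
                            ○ open, literals {A=0, B=0}.
                  branch 2.1.2.1.2 (add F (C ∨ (A ↔ A)), F ¬A):
                    F (C ∨ (A ↔ A)): α-rule — add F C, F (A ↔ A).
                    F (A ↔ A): β-rule — branch into T A, F A  //  F A, T A.
                      branch 2.1.2.1.2.1 (add T A, F A):
                        × closes — contains both A and ¬A.
                      branch 2.1.2.1.2.2 (add F A, T A):
                        × closes — contains both A and ¬A.
              branch 2.1.2.2 (add F (A → B)):
                F (A → B): α-rule — add T A, F B.
                T ((C ∨ (A ↔ A)) ↔ ¬A): β-rule — branch into T (C ∨ (A ↔ A)), T ¬A  //  F (C ∨ (A ↔ A)), F ¬A.
                  branch 2.1.2.2.1 (add T (C ∨ (A ↔ A)), T ¬A):
                    × closes — contains both A and ¬A.
                  branch 2.1.2.2.2 (add F (C ∨ (A ↔ A)), F ¬A):
                    F (C ∨ (A ↔ A)): α-rule — add F C, F (A ↔ A).
                    F (A ↔ A): β-rule — branch into T A, F A  //  F A, T A.
                      branch 2.1.2.2.2.1 (add T A, F A):
                        × closes — contains both A and ¬A.
                      branch 2.1.2.2.2.2 (add F A, T A):
                        × closes — contains both A and ¬A.
      branch 2.2 (add F ((A ∧ ¬A) → (C ∧ B))):
        F ((A ∧ ¬A) → (C ∧ B)): α-rule — add T (A ∧ ¬A), F (C ∧ B).
        T (A ∧ ¬A): α-rule — add T A, T ¬A.
        × closes — contains both A and ¬A.
8 branches closed, 6 open.
An open branch gives a countermodel: B=0, C=1 (unmentioned atoms arbitrary); under it the original formula is false.

Not valid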